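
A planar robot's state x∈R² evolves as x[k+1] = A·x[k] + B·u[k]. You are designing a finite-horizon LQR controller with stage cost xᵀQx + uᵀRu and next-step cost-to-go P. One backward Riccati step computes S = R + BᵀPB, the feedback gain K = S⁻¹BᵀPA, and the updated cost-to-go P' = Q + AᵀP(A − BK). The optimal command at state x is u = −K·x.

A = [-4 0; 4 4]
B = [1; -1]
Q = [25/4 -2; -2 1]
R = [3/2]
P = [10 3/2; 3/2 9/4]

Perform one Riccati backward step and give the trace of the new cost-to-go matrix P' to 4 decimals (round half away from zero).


BᵀP = [8.5000 -0.7500]
S = R + BᵀPB = [3/2] + [9.2500] = [10.7500]
BᵀPA = [-37.0000 -3.0000]
K = S⁻¹·BᵀPA = [-3.4419 -0.2791]
A−BK = [-0.5581 0.2791; 0.5581 3.7209]
AᵀP(A−BK) = [20.6512 1.6744; 1.6744 35.1628]
P' = Q + AᵀP(A−BK) = [26.9012 -0.3256; -0.3256 36.1628]
tr(P') = 63.0640

63.0640


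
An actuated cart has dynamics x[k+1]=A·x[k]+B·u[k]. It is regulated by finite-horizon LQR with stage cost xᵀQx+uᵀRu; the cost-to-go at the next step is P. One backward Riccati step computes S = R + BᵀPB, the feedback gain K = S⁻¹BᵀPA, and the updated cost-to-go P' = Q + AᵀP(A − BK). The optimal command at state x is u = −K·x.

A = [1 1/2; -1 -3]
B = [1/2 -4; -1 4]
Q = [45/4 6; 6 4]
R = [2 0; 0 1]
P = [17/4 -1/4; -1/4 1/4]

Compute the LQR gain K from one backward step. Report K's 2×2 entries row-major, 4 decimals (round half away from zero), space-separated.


BᵀP = [2.3750 -0.3750; -18.0000 2.0000]
S = R + BᵀPB = [2 0; 0 1] + [1.5625 -11.0000; -11.0000 80.0000] = [3.5625 -11.0000; -11.0000 81.0000]
BᵀPA = [2.7500 2.3125; -20.0000 -15.0000]
K = S⁻¹·BᵀPA = [0.0164 0.1332; -0.2447 -0.1671]
A−BK = [0.0131 -0.2350; -0.0048 -2.1984]
AᵀP(A−BK) = [0.0612 0.0418; 0.0418 1.2480]
P' = Q + AᵀP(A−BK) = [11.3112 6.0418; 6.0418 5.2480]
tr(P') = 16.5592

0.0164 0.1332 -0.2447 -0.1671


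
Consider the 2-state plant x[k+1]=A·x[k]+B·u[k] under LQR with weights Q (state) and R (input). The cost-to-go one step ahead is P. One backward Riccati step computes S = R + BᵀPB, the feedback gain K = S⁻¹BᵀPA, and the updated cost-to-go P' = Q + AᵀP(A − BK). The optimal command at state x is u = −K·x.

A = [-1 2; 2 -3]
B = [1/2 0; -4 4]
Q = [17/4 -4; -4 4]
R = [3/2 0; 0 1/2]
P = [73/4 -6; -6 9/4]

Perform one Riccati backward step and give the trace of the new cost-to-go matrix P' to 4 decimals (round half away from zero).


BᵀP = [33.1250 -12.0000; -24.0000 9.0000]
S = R + BᵀPB = [3/2 0; 0 1/2] + [64.5625 -48.0000; -48.0000 36.0000] = [66.0625 -48.0000; -48.0000 36.5000]
BᵀPA = [-57.1250 102.2500; 42.0000 -75.0000]
K = S⁻¹·BᵀPA = [-0.6438 1.2316; 0.3041 -0.4352]
A−BK = [-0.6781 1.3842; -1.7914 3.6671]
AᵀP(A−BK) = [1.7032 -3.3683; -3.3683 6.6823]
P' = Q + AᵀP(A−BK) = [5.9532 -7.3683; -7.3683 10.6823]
tr(P') = 16.6355

16.6355


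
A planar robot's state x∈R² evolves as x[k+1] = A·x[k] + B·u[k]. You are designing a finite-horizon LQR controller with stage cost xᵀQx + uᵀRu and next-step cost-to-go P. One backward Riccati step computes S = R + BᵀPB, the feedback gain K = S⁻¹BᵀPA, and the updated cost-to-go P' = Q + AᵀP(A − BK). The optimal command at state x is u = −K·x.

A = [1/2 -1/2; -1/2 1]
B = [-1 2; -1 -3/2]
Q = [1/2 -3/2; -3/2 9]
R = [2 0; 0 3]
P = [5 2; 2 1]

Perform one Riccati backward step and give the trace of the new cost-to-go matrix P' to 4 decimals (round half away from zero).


BᵀP = [-7.0000 -3.0000; 7.0000 2.5000]
S = R + BᵀPB = [2 0; 0 3] + [10.0000 -9.5000; -9.5000 10.2500] = [12.0000 -9.5000; -9.5000 13.2500]
BᵀPA = [-2.0000 0.5000; 2.2500 -1.0000]
K = S⁻¹·BᵀPA = [-0.0745 -0.0418; 0.1164 -0.1055]
A−BK = [0.1927 -0.3309; -0.4000 0.8000]
AᵀP(A−BK) = [0.0891 -0.0964; -0.0964 0.1655]
P' = Q + AᵀP(A−BK) = [0.5891 -1.5964; -1.5964 9.1655]
tr(P') = 9.7545

9.7545


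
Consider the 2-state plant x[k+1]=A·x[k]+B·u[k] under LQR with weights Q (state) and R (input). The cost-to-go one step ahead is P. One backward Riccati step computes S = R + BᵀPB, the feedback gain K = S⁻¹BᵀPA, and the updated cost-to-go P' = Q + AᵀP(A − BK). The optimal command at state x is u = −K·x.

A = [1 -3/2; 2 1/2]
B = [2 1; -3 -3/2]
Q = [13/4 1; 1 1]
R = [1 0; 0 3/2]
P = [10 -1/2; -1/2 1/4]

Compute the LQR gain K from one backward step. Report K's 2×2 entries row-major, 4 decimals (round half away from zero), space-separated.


0.3142 -0.5782 0.1047 -0.1927

BᵀP = [21.5000 -1.7500; 10.7500 -0.8750]
S = R + BᵀPB = [1 0; 0 3/2] + [48.2500 24.1250; 24.1250 12.0625] = [49.2500 24.1250; 24.1250 13.5625]
BᵀPA = [18.0000 -33.1250; 9.0000 -16.5625]
K = S⁻¹·BᵀPA = [0.3142 -0.5782; 0.1047 -0.1927]
A−BK = [0.2669 -0.1509; 3.0996 -1.5236]
AᵀP(A−BK) = [2.4022 -1.3582; -1.3582 0.9682]
P' = Q + AᵀP(A−BK) = [5.6522 -0.3582; -0.3582 1.9682]
tr(P') = 7.6204


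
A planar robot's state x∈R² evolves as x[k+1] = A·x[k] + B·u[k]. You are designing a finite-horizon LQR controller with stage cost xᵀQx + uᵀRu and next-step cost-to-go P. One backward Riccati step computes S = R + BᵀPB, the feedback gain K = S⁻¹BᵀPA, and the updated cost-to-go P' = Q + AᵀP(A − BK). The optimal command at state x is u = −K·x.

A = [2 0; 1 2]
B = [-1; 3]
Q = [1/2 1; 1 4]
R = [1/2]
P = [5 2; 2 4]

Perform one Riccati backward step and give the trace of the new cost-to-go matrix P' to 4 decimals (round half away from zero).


BᵀP = [1.0000 10.0000]
S = R + BᵀPB = [1/2] + [29.0000] = [29.5000]
BᵀPA = [12.0000 20.0000]
K = S⁻¹·BᵀPA = [0.4068 0.6780]
A−BK = [2.4068 0.6780; -0.2203 -0.0339]
AᵀP(A−BK) = [27.1186 7.8644; 7.8644 2.4407]
P' = Q + AᵀP(A−BK) = [27.6186 8.8644; 8.8644 6.4407]
tr(P') = 34.0593

34.0593


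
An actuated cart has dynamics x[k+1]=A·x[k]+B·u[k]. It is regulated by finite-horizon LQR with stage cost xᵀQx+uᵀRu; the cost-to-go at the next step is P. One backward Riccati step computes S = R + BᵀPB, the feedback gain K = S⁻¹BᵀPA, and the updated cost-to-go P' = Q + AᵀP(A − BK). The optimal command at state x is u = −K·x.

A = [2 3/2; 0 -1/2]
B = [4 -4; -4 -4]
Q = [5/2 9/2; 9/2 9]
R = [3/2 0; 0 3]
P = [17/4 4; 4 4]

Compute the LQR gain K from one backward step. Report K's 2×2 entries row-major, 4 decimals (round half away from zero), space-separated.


BᵀP = [1.0000 0.0000; -33.0000 -32.0000]
S = R + BᵀPB = [3/2 0; 0 3] + [4.0000 -4.0000; -4.0000 260.0000] = [5.5000 -4.0000; -4.0000 263.0000]
BᵀPA = [2.0000 1.5000; -66.0000 -33.5000]
K = S⁻¹·BᵀPA = [0.1832 0.1821; -0.2482 -0.1246]
A−BK = [0.2747 0.2732; -0.2600 -0.2700]
AᵀP(A−BK) = [0.2548 0.1617; 0.1617 0.1150]
P' = Q + AᵀP(A−BK) = [2.7548 4.6617; 4.6617 9.1150]
tr(P') = 11.8698

0.1832 0.1821 -0.2482 -0.1246


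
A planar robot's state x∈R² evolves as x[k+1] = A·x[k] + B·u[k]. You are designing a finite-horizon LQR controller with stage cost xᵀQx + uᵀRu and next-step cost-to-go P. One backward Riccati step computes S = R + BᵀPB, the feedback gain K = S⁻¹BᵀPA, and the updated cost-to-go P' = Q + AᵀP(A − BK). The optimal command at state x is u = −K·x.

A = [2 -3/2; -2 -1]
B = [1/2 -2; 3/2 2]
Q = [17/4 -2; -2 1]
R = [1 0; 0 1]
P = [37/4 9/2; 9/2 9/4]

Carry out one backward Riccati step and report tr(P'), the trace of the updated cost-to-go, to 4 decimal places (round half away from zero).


7.3408

BᵀP = [11.3750 5.6250; -9.5000 -4.5000]
S = R + BᵀPB = [1 0; 0 1] + [14.1250 -11.5000; -11.5000 10.0000] = [15.1250 -11.5000; -11.5000 11.0000]
BᵀPA = [11.5000 -22.6875; -10.0000 18.7500]
K = S⁻¹·BᵀPA = [0.3370 -0.9945; -0.5568 0.6648]
A−BK = [0.7179 0.3269; -1.3919 -0.8379]
AᵀP(A−BK) = [0.5568 -0.6648; -0.6648 1.5340]
P' = Q + AᵀP(A−BK) = [4.8068 -2.6648; -2.6648 2.5340]
tr(P') = 7.3408


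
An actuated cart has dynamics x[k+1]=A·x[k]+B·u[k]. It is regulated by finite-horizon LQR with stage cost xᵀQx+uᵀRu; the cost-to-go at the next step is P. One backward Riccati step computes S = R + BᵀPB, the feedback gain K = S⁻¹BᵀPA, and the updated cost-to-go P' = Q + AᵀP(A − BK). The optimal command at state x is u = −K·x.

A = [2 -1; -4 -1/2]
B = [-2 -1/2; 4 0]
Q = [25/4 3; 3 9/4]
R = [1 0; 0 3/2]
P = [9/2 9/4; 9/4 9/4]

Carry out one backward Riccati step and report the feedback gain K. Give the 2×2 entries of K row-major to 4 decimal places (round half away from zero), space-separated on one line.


BᵀP = [0.0000 4.5000; -2.2500 -1.1250]
S = R + BᵀPB = [1 0; 0 3/2] + [18.0000 0.0000; 0.0000 1.1250] = [19.0000 0.0000; 0.0000 2.6250]
BᵀPA = [-18.0000 -2.2500; 0.0000 2.8125]
K = S⁻¹·BᵀPA = [-0.9474 -0.1184; 0.0000 1.0714]
A−BK = [0.1053 -0.7011; -0.2105 -0.0263]
AᵀP(A−BK) = [0.9474 0.1184; 0.1184 4.0327]
P' = Q + AᵀP(A−BK) = [7.1974 3.1184; 3.1184 6.2827]
tr(P') = 13.4800

-0.9474 -0.1184 0.0000 1.0714


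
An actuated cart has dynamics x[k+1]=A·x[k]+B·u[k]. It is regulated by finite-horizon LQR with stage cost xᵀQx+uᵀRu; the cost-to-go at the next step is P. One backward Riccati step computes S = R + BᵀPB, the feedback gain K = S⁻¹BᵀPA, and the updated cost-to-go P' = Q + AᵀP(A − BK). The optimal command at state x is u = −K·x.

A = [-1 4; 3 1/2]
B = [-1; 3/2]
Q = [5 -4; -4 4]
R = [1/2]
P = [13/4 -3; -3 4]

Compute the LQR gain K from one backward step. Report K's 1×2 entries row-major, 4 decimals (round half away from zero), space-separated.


BᵀP = [-7.7500 9.0000]
S = R + BᵀPB = [1/2] + [21.2500] = [21.7500]
BᵀPA = [34.7500 -26.5000]
K = S⁻¹·BᵀPA = [1.5977 -1.2184]
A−BK = [0.5977 2.7816; 0.6034 2.3276]
AᵀP(A−BK) = [1.7299 0.8391; 0.8391 8.7126]
P' = Q + AᵀP(A−BK) = [6.7299 -3.1609; -3.1609 12.7126]
tr(P') = 19.4425

1.5977 -1.2184


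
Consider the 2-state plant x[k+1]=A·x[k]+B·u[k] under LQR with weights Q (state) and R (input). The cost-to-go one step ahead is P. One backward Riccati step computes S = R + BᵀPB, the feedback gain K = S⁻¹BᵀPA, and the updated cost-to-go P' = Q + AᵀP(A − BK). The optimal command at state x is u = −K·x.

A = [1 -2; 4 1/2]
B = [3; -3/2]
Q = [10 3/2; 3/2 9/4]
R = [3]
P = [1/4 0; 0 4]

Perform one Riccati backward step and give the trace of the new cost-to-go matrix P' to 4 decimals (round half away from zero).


BᵀP = [0.7500 -6.0000]
S = R + BᵀPB = [3] + [11.2500] = [14.2500]
BᵀPA = [-23.2500 -4.5000]
K = S⁻¹·BᵀPA = [-1.6316 -0.3158]
A−BK = [5.8947 -1.0526; 1.5526 0.0263]
AᵀP(A−BK) = [26.3158 0.1579; 0.1579 0.5789]
P' = Q + AᵀP(A−BK) = [36.3158 1.6579; 1.6579 2.8289]
tr(P') = 39.1447

39.1447


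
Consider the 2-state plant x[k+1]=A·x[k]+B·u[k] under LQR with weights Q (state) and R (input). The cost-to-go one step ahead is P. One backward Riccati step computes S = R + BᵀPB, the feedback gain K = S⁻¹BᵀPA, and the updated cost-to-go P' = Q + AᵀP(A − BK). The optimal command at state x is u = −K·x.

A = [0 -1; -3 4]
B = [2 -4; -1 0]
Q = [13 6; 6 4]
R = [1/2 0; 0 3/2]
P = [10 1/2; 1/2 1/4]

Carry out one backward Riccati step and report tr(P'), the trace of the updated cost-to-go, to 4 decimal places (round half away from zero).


BᵀP = [19.5000 0.7500; -40.0000 -2.0000]
S = R + BᵀPB = [1/2 0; 0 3/2] + [38.2500 -78.0000; -78.0000 160.0000] = [38.7500 -78.0000; -78.0000 161.5000]
BᵀPA = [-2.2500 -16.5000; 6.0000 32.0000]
K = S⁻¹·BᵀPA = [0.6009 -0.9691; 0.3274 -0.2699]
A−BK = [0.1077 -0.1414; -2.3991 3.0309]
AᵀP(A−BK) = [1.6378 -2.0610; -2.0610 2.6468]
P' = Q + AᵀP(A−BK) = [14.6378 3.9390; 3.9390 6.6468]
tr(P') = 21.2846

21.2846


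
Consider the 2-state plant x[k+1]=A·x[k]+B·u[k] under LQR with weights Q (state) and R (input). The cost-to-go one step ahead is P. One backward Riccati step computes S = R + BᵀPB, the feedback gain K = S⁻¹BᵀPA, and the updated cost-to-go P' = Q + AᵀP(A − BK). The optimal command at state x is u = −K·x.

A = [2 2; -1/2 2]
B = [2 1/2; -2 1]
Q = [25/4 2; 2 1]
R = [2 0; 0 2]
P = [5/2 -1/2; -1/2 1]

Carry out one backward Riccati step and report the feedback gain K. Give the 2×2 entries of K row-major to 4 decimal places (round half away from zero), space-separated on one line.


0.6750 0.3000 0.3600 0.9600

BᵀP = [6.0000 -3.0000; 0.7500 0.7500]
S = R + BᵀPB = [2 0; 0 2] + [18.0000 0.0000; 0.0000 1.1250] = [20.0000 0.0000; 0.0000 3.1250]
BᵀPA = [13.5000 6.0000; 1.1250 3.0000]
K = S⁻¹·BᵀPA = [0.6750 0.3000; 0.3600 0.9600]
A−BK = [0.4700 0.9200; 0.4900 1.6400]
AᵀP(A−BK) = [1.7325 2.3700; 2.3700 5.3200]
P' = Q + AᵀP(A−BK) = [7.9825 4.3700; 4.3700 6.3200]
tr(P') = 14.3025


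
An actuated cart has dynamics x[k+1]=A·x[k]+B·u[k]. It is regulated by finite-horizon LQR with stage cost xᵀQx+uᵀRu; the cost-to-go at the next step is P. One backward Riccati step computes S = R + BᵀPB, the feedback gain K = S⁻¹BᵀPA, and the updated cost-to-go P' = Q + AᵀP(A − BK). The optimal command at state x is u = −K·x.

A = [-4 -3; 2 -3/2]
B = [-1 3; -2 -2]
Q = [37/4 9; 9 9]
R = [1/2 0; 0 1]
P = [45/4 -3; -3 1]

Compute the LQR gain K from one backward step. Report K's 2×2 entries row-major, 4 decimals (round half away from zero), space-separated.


BᵀP = [-5.2500 1.0000; 39.7500 -11.0000]
S = R + BᵀPB = [1/2 0; 0 1] + [3.2500 -17.7500; -17.7500 141.2500] = [3.7500 -17.7500; -17.7500 142.2500]
BᵀPA = [23.0000 14.2500; -181.0000 -102.7500]
K = S⁻¹·BᵀPA = [0.2702 0.9307; -1.2387 -0.6062]
A−BK = [-0.0137 -0.2507; 0.0630 -0.8509]
AᵀP(A−BK) = [1.5821 0.8741; 0.8741 0.9518]
P' = Q + AᵀP(A−BK) = [10.8321 9.8741; 9.8741 9.9518]
tr(P') = 20.7839

0.2702 0.9307 -1.2387 -0.6062


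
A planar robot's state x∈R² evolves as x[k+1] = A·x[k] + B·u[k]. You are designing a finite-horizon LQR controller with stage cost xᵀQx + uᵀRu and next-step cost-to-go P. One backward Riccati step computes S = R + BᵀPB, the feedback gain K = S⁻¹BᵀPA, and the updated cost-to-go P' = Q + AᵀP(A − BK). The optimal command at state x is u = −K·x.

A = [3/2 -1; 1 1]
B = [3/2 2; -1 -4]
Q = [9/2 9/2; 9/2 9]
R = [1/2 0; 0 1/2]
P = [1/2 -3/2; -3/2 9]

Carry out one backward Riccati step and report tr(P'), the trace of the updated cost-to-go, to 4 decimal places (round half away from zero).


14.2112

BᵀP = [2.2500 -11.2500; 7.0000 -39.0000]
S = R + BᵀPB = [1/2 0; 0 1/2] + [14.6250 49.5000; 49.5000 170.0000] = [15.1250 49.5000; 49.5000 170.5000]
BᵀPA = [-7.8750 -13.5000; -28.5000 -46.0000]
K = S⁻¹·BᵀPA = [0.5294 -0.1925; -0.3209 -0.2139]
A−BK = [1.3476 -0.2834; 0.2460 -0.0481]
AᵀP(A−BK) = [0.6497 -0.1123; -0.1123 0.0615]
P' = Q + AᵀP(A−BK) = [5.1497 4.3877; 4.3877 9.0615]
tr(P') = 14.2112


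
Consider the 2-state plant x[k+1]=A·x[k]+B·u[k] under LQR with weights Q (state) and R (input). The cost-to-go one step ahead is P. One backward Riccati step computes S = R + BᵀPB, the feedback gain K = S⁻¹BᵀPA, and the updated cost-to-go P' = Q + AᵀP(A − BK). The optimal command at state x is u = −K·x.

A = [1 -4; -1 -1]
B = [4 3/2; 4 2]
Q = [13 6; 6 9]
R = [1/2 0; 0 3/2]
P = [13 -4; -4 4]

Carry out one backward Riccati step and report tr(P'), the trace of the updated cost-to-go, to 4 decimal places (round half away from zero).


55.2999

BᵀP = [36.0000 0.0000; 11.5000 2.0000]
S = R + BᵀPB = [1/2 0; 0 3/2] + [144.0000 54.0000; 54.0000 21.2500] = [144.5000 54.0000; 54.0000 22.7500]
BᵀPA = [36.0000 -144.0000; 9.5000 -48.0000]
K = S⁻¹·BᵀPA = [0.8240 -1.8418; -1.5382 2.2619]
A−BK = [0.0114 -0.0256; -1.2195 1.8435]
AᵀP(A−BK) = [9.9502 -15.1828; -15.1828 23.3497]
P' = Q + AᵀP(A−BK) = [22.9502 -9.1828; -9.1828 32.3497]
tr(P') = 55.2999


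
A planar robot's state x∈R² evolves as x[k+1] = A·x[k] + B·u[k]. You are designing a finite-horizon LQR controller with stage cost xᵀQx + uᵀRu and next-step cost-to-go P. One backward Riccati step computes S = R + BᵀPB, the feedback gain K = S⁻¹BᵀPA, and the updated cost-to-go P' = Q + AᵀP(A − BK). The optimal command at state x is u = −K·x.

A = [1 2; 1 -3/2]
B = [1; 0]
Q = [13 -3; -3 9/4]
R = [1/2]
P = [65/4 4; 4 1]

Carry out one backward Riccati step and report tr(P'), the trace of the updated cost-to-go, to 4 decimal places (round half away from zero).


BᵀP = [16.2500 4.0000]
S = R + BᵀPB = [1/2] + [16.2500] = [16.7500]
BᵀPA = [20.2500 26.5000]
K = S⁻¹·BᵀPA = [1.2090 1.5821]
A−BK = [-0.2090 0.4179; 1.0000 -1.5000]
AᵀP(A−BK) = [0.7687 0.9627; 0.9627 1.3246]
P' = Q + AᵀP(A−BK) = [13.7687 -2.0373; -2.0373 3.5746]
tr(P') = 17.3433

17.3433


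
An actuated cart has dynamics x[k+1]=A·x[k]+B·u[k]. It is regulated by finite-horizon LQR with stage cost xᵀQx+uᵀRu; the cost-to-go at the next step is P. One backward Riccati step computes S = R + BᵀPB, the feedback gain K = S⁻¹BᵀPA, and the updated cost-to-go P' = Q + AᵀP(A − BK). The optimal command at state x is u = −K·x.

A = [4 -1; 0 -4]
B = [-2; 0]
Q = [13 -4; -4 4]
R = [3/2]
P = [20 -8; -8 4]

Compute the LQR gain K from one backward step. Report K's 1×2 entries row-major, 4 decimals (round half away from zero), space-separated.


BᵀP = [-40.0000 16.0000]
S = R + BᵀPB = [3/2] + [80.0000] = [81.5000]
BᵀPA = [-160.0000 -24.0000]
K = S⁻¹·BᵀPA = [-1.9632 -0.2945]
A−BK = [0.0736 -1.5890; 0.0000 -4.0000]
AᵀP(A−BK) = [5.8896 0.8834; 0.8834 12.9325]
P' = Q + AᵀP(A−BK) = [18.8896 -3.1166; -3.1166 16.9325]
tr(P') = 35.8221

-1.9632 -0.2945


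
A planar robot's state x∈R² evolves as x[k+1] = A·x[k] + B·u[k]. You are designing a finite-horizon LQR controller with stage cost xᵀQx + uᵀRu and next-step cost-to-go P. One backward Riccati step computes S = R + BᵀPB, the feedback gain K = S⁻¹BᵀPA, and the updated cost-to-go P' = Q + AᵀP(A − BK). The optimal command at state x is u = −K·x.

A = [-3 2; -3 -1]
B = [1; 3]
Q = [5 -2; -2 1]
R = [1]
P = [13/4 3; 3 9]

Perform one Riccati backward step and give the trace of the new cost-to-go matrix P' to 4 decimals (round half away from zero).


24.3584

BᵀP = [12.2500 30.0000]
S = R + BᵀPB = [1] + [102.2500] = [103.2500]
BᵀPA = [-126.7500 -5.5000]
K = S⁻¹·BᵀPA = [-1.2276 -0.0533]
A−BK = [-1.7724 2.0533; 0.6828 -0.8402]
AᵀP(A−BK) = [8.6513 -8.2518; -8.2518 9.7070]
P' = Q + AᵀP(A−BK) = [13.6513 -10.2518; -10.2518 10.7070]
tr(P') = 24.3584


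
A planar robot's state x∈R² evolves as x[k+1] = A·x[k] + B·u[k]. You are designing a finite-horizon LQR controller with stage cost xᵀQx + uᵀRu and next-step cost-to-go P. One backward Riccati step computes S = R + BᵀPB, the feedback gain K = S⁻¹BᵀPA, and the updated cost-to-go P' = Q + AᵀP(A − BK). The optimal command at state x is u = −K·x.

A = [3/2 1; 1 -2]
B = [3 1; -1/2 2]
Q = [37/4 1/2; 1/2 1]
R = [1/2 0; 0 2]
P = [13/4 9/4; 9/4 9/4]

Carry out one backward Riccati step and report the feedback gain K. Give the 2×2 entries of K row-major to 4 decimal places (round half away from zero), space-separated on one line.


0.4344 0.3485 0.4190 -0.5452

BᵀP = [8.6250 5.6250; 7.7500 6.7500]
S = R + BᵀPB = [1/2 0; 0 2] + [23.0625 19.8750; 19.8750 21.2500] = [23.5625 19.8750; 19.8750 23.2500]
BᵀPA = [18.5625 -2.6250; 18.3750 -5.7500]
K = S⁻¹·BᵀPA = [0.4344 0.3485; 0.4190 -0.5452]
A−BK = [-0.2221 0.4998; 0.3791 -0.7354]
AᵀP(A−BK) = [0.5503 -0.5755; -0.5755 1.0299]
P' = Q + AᵀP(A−BK) = [9.8003 -0.0755; -0.0755 2.0299]
tr(P') = 11.8302


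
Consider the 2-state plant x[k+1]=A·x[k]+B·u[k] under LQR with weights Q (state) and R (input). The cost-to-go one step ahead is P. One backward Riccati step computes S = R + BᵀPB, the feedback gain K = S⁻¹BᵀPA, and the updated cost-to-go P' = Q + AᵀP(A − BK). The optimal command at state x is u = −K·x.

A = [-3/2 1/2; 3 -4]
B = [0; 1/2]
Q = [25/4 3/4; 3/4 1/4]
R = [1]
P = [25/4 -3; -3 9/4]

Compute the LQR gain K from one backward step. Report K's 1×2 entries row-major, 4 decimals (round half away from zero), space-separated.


BᵀP = [-1.5000 1.1250]
S = R + BᵀPB = [1] + [0.5625] = [1.5625]
BᵀPA = [5.6250 -5.2500]
K = S⁻¹·BᵀPA = [3.6000 -3.3600]
A−BK = [-1.5000 0.5000; 1.2000 -2.3200]
AᵀP(A−BK) = [41.0625 -35.2875; -35.2875 31.9225]
P' = Q + AᵀP(A−BK) = [47.3125 -34.5375; -34.5375 32.1725]
tr(P') = 79.4850

3.6000 -3.3600


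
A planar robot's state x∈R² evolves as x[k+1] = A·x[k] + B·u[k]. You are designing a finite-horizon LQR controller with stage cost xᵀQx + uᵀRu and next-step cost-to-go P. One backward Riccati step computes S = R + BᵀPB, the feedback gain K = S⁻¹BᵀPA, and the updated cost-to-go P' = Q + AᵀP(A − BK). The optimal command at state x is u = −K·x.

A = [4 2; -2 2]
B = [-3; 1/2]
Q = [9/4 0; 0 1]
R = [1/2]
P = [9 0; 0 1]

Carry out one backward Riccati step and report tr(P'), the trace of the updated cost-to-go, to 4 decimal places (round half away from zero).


11.5558

BᵀP = [-27.0000 0.5000]
S = R + BᵀPB = [1/2] + [81.2500] = [81.7500]
BᵀPA = [-109.0000 -53.0000]
K = S⁻¹·BᵀPA = [-1.3333 -0.6483]
A−BK = [0.0000 0.0550; -1.3333 2.3242]
AᵀP(A−BK) = [2.6667 -2.6667; -2.6667 5.6391]
P' = Q + AᵀP(A−BK) = [4.9167 -2.6667; -2.6667 6.6391]
tr(P') = 11.5558


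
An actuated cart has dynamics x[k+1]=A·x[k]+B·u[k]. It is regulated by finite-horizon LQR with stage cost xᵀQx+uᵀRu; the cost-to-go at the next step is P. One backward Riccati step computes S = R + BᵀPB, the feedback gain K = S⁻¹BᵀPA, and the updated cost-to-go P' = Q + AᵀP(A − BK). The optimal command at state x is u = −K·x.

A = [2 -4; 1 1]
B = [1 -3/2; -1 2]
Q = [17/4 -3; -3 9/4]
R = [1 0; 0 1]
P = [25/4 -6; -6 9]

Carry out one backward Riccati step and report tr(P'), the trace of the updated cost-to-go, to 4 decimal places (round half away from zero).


BᵀP = [12.2500 -15.0000; -21.3750 27.0000]
S = R + BᵀPB = [1 0; 0 1] + [27.2500 -48.3750; -48.3750 86.0625] = [28.2500 -48.3750; -48.3750 87.0625]
BᵀPA = [9.5000 -64.0000; -15.7500 112.5000]
K = S⁻¹·BᵀPA = [0.5461 -1.0874; 0.1225 0.6880]
A−BK = [1.6377 -1.8806; 1.3010 -1.4634]
AᵀP(A−BK) = [6.7419 -7.8340; -7.8340 10.0089]
P' = Q + AᵀP(A−BK) = [10.9919 -10.8340; -10.8340 12.2589]
tr(P') = 23.2508

23.2508


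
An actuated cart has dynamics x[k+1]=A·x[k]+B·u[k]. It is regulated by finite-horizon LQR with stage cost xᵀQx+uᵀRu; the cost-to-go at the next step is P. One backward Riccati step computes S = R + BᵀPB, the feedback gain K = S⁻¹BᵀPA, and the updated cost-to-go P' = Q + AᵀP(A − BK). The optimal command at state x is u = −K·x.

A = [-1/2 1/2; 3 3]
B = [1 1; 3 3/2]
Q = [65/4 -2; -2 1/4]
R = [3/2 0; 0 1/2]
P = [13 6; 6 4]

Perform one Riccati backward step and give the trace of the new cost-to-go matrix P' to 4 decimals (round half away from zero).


BᵀP = [31.0000 18.0000; 22.0000 12.0000]
S = R + BᵀPB = [3/2 0; 0 1/2] + [85.0000 58.0000; 58.0000 40.0000] = [86.5000 58.0000; 58.0000 40.5000]
BᵀPA = [38.5000 69.5000; 25.0000 47.0000]
K = S⁻¹·BᵀPA = [0.7846 0.6373; -0.5063 0.2478]
A−BK = [-0.7783 -0.3851; 1.4057 0.7163]
AᵀP(A−BK) = [3.7015 2.0184; 2.0184 1.3101]
P' = Q + AᵀP(A−BK) = [19.9515 0.0184; 0.0184 1.5601]
tr(P') = 21.5117

21.5117


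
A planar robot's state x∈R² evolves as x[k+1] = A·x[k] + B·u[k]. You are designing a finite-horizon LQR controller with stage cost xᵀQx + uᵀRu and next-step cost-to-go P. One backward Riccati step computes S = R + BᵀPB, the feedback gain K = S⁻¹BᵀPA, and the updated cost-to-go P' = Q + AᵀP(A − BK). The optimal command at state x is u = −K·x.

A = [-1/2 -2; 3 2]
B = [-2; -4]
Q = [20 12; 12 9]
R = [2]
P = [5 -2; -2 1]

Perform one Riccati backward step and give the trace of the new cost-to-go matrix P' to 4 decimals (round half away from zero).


BᵀP = [-2.0000 0.0000]
S = R + BᵀPB = [2] + [4.0000] = [6.0000]
BᵀPA = [1.0000 4.0000]
K = S⁻¹·BᵀPA = [0.1667 0.6667]
A−BK = [-0.1667 -0.6667; 3.6667 4.6667]
AᵀP(A−BK) = [16.0833 24.3333; 24.3333 37.3333]
P' = Q + AᵀP(A−BK) = [36.0833 36.3333; 36.3333 46.3333]
tr(P') = 82.4167

82.4167


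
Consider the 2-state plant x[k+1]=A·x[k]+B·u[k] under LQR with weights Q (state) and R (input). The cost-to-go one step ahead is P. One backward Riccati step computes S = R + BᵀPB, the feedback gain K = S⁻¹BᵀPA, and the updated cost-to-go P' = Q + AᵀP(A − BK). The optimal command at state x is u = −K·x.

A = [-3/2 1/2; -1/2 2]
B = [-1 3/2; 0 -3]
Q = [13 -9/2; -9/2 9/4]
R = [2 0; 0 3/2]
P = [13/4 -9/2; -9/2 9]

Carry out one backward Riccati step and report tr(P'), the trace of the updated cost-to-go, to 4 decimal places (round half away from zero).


BᵀP = [-3.2500 4.5000; 18.3750 -33.7500]
S = R + BᵀPB = [2 0; 0 3/2] + [3.2500 -18.3750; -18.3750 128.8125] = [5.2500 -18.3750; -18.3750 130.3125]
BᵀPA = [2.6250 7.3750; -10.6875 -58.3125]
K = S⁻¹·BᵀPA = [0.4205 -0.3187; -0.0227 -0.4924]
A−BK = [-1.0455 0.9199; -0.5682 0.5227]
AᵀP(A−BK) = [1.4659 -1.2386; -1.2386 1.4486]
P' = Q + AᵀP(A−BK) = [14.4659 -5.7386; -5.7386 3.6986]
tr(P') = 18.1645

18.1645


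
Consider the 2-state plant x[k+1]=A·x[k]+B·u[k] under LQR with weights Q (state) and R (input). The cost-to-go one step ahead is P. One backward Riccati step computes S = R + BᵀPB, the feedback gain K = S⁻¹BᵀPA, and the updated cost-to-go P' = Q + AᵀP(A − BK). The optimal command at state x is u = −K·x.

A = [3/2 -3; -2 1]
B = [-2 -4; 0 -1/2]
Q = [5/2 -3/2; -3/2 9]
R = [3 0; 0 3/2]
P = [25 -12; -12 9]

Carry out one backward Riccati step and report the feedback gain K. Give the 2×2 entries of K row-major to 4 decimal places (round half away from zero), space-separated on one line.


BᵀP = [-50.0000 24.0000; -94.0000 43.5000]
S = R + BᵀPB = [3 0; 0 3/2] + [100.0000 188.0000; 188.0000 354.2500] = [103.0000 188.0000; 188.0000 355.7500]
BᵀPA = [-123.0000 174.0000; -228.0000 325.5000]
K = S⁻¹·BᵀPA = [-0.6880 0.5442; -0.2773 0.6274]
A−BK = [-0.9853 0.5979; -2.1386 1.3137]
AᵀP(A−BK) = [16.3973 -10.5208; -10.5208 7.0971]
P' = Q + AᵀP(A−BK) = [18.8973 -12.0208; -12.0208 16.0971]
tr(P') = 34.9944

-0.6880 0.5442 -0.2773 0.6274


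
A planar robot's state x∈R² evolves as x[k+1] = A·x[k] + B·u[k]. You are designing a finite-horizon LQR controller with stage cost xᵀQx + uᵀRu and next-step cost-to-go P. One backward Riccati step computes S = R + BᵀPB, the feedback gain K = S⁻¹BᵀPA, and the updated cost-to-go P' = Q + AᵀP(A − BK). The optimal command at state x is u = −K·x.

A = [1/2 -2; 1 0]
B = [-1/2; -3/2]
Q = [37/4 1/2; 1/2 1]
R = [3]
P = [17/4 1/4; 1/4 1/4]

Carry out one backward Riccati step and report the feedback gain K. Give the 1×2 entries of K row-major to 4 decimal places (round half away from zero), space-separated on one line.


BᵀP = [-2.5000 -0.5000]
S = R + BᵀPB = [3] + [2.0000] = [5.0000]
BᵀPA = [-1.7500 5.0000]
K = S⁻¹·BᵀPA = [-0.3500 1.0000]
A−BK = [0.3250 -1.5000; 0.4750 1.5000]
AᵀP(A−BK) = [0.9500 -3.0000; -3.0000 12.0000]
P' = Q + AᵀP(A−BK) = [10.2000 -2.5000; -2.5000 13.0000]
tr(P') = 23.2000

-0.3500 1.0000


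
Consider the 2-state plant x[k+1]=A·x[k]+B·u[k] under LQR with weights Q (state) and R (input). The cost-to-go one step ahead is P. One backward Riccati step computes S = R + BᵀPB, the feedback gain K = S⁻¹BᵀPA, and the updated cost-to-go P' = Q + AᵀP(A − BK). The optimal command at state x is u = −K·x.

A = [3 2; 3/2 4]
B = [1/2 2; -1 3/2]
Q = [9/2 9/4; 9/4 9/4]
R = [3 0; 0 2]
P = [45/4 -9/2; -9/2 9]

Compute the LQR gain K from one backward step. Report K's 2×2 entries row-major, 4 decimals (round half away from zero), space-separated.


0.4715 -1.5187 1.3021 1.3572

BᵀP = [10.1250 -11.2500; 15.7500 4.5000]
S = R + BᵀPB = [3 0; 0 2] + [16.3125 3.3750; 3.3750 38.2500] = [19.3125 3.3750; 3.3750 40.2500]
BᵀPA = [13.5000 -24.7500; 54.0000 49.5000]
K = S⁻¹·BᵀPA = [0.4715 -1.5187; 1.3021 1.3572]
A−BK = [0.1601 0.0450; 0.0184 0.4455]
AᵀP(A−BK) = [4.3226 1.2162; 1.2162 12.2321]
P' = Q + AᵀP(A−BK) = [8.8226 3.4662; 3.4662 14.4821]
tr(P') = 23.3047


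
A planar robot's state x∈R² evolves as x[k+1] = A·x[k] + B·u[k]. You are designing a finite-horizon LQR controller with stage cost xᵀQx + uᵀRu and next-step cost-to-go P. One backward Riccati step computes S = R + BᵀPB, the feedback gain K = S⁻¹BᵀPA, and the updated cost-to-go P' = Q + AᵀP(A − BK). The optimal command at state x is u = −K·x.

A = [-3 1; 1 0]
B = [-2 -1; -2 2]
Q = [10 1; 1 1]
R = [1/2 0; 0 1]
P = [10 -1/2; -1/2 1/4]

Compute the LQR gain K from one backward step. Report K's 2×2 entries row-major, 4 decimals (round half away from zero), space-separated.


BᵀP = [-19.0000 0.5000; -11.0000 1.0000]
S = R + BᵀPB = [1/2 0; 0 1] + [37.0000 20.0000; 20.0000 13.0000] = [37.5000 20.0000; 20.0000 14.0000]
BᵀPA = [57.5000 -19.0000; 34.0000 -11.0000]
K = S⁻¹·BᵀPA = [1.0000 -0.3680; 1.0000 -0.2600]
A−BK = [0.0000 0.0040; 1.0000 -0.2160]
AᵀP(A−BK) = [1.7500 -0.5000; -0.5000 0.1480]
P' = Q + AᵀP(A−BK) = [11.7500 0.5000; 0.5000 1.1480]
tr(P') = 12.8980

1.0000 -0.3680 1.0000 -0.2600


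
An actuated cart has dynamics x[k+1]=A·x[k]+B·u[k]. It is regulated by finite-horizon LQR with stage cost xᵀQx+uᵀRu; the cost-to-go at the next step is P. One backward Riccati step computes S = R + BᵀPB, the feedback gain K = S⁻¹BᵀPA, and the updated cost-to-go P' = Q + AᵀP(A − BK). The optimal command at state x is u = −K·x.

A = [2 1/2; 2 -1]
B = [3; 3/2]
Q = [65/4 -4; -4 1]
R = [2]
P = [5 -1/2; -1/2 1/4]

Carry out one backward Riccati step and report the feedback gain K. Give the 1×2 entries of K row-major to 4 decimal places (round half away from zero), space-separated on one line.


0.6096 0.1916

BᵀP = [14.2500 -1.1250]
S = R + BᵀPB = [2] + [41.0625] = [43.0625]
BᵀPA = [26.2500 8.2500]
K = S⁻¹·BᵀPA = [0.6096 0.1916]
A−BK = [0.1713 -0.0747; 1.0856 -1.2874]
AᵀP(A−BK) = [0.9985 -0.0290; -0.0290 0.4194]
P' = Q + AᵀP(A−BK) = [17.2485 -4.0290; -4.0290 1.4194]
tr(P') = 18.6680


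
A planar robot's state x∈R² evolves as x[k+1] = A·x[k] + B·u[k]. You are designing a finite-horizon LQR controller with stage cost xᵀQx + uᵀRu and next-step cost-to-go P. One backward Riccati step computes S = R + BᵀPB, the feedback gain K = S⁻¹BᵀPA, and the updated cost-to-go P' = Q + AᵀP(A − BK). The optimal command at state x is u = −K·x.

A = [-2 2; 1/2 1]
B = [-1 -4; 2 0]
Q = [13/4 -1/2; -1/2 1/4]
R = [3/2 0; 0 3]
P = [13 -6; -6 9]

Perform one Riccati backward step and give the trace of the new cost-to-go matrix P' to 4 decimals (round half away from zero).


5.5887

BᵀP = [-25.0000 24.0000; -52.0000 24.0000]
S = R + BᵀPB = [3/2 0; 0 3] + [73.0000 100.0000; 100.0000 208.0000] = [74.5000 100.0000; 100.0000 211.0000]
BᵀPA = [62.0000 -26.0000; 116.0000 -80.0000]
K = S⁻¹·BᵀPA = [0.2591 0.4395; 0.4270 -0.5875]
A−BK = [-0.0330 0.0897; -0.0182 0.1209]
AᵀP(A−BK) = [0.6576 -0.6062; -0.6062 1.4312]
P' = Q + AᵀP(A−BK) = [3.9076 -1.1062; -1.1062 1.6812]
tr(P') = 5.5887


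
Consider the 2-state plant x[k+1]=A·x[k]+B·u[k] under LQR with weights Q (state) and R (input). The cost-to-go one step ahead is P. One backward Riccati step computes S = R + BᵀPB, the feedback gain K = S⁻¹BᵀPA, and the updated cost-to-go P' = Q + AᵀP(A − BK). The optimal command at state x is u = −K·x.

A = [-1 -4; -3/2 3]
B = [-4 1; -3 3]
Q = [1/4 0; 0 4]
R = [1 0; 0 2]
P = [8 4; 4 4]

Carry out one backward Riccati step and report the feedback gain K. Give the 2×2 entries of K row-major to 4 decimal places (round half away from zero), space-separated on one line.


BᵀP = [-44.0000 -28.0000; 20.0000 16.0000]
S = R + BᵀPB = [1 0; 0 2] + [260.0000 -128.0000; -128.0000 68.0000] = [261.0000 -128.0000; -128.0000 70.0000]
BᵀPA = [86.0000 92.0000; -44.0000 -32.0000]
K = S⁻¹·BᵀPA = [0.2057 1.2428; -0.2524 1.8155]
A−BK = [0.0753 -0.8441; -0.1257 1.2821]
AᵀP(A−BK) = [0.2025 -1.0032; -1.0032 11.7540]
P' = Q + AᵀP(A−BK) = [0.4525 -1.0032; -1.0032 15.7540]
tr(P') = 16.2065

0.2057 1.2428 -0.2524 1.8155


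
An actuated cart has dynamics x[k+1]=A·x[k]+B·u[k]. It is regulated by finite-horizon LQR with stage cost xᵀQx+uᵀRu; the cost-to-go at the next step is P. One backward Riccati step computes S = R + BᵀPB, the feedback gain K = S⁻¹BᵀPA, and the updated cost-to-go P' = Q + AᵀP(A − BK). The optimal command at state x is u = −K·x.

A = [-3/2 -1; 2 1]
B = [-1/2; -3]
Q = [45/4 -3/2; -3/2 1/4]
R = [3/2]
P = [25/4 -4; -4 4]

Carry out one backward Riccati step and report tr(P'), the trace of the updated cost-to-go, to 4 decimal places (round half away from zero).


29.6420

BᵀP = [8.8750 -10.0000]
S = R + BᵀPB = [3/2] + [25.5625] = [27.0625]
BᵀPA = [-33.3125 -18.8750]
K = S⁻¹·BᵀPA = [-1.2309 -0.6975]
A−BK = [-2.1155 -1.3487; -1.6928 -1.0924]
AᵀP(A−BK) = [13.0566 8.1409; 8.1409 5.0855]
P' = Q + AᵀP(A−BK) = [24.3066 6.6409; 6.6409 5.3355]
tr(P') = 29.6420


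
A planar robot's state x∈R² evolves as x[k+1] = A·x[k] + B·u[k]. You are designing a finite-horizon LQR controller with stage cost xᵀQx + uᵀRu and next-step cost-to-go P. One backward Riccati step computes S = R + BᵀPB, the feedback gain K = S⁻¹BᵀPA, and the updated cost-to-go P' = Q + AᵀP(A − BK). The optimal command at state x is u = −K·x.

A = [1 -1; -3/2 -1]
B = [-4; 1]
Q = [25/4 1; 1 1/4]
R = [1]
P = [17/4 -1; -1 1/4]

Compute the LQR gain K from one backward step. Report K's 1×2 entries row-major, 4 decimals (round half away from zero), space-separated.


BᵀP = [-18.0000 4.2500]
S = R + BᵀPB = [1] + [76.2500] = [77.2500]
BᵀPA = [-24.3750 13.7500]
K = S⁻¹·BᵀPA = [-0.3155 0.1780]
A−BK = [-0.2621 -0.2880; -1.1845 -1.1780]
AᵀP(A−BK) = [0.1214 -0.0364; -0.0364 0.0526]
P' = Q + AᵀP(A−BK) = [6.3714 0.9636; 0.9636 0.3026]
tr(P') = 6.6739

-0.3155 0.1780


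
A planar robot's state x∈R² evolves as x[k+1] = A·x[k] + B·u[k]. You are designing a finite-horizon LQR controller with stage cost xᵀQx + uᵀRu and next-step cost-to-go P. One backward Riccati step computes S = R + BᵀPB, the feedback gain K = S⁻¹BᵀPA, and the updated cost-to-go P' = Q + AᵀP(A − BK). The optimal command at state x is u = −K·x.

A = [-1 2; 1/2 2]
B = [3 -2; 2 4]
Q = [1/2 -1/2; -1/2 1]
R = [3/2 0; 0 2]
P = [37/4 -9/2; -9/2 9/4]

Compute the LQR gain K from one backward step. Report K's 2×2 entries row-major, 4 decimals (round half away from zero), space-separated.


BᵀP = [18.7500 -9.0000; -36.5000 18.0000]
S = R + BᵀPB = [3/2 0; 0 2] + [38.2500 -73.5000; -73.5000 145.0000] = [39.7500 -73.5000; -73.5000 147.0000]
BᵀPA = [-23.2500 19.5000; 45.5000 -37.0000]
K = S⁻¹·BᵀPA = [-0.1667 0.3333; 0.2262 -0.0850]
A−BK = [-0.0476 0.8299; -0.0714 1.6735]
AᵀP(A−BK) = [0.1458 -0.1310; -0.1310 0.3537]
P' = Q + AᵀP(A−BK) = [0.6458 -0.6310; -0.6310 1.3537]
tr(P') = 1.9996

-0.1667 0.3333 0.2262 -0.0850


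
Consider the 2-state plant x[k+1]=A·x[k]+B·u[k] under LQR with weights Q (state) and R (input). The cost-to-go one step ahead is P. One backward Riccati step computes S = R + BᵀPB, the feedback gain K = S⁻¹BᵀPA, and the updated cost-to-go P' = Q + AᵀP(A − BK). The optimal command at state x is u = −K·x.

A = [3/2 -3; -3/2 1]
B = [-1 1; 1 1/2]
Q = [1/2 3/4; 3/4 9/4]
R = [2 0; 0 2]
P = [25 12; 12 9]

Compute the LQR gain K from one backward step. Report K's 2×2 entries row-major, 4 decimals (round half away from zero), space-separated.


BᵀP = [-13.0000 -3.0000; 31.0000 16.5000]
S = R + BᵀPB = [2 0; 0 2] + [10.0000 -14.5000; -14.5000 39.2500] = [12.0000 -14.5000; -14.5000 41.2500]
BᵀPA = [-15.0000 36.0000; 21.7500 -76.5000]
K = S⁻¹·BᵀPA = [-1.0654 1.3196; 0.1528 -1.3907]
A−BK = [0.2818 -0.2897; -0.5110 0.3758]
AᵀP(A−BK) = [3.1962 -3.9587; -3.9587 8.1071]
P' = Q + AᵀP(A−BK) = [3.6962 -3.2087; -3.2087 10.3571]
tr(P') = 14.0533

-1.0654 1.3196 0.1528 -1.3907


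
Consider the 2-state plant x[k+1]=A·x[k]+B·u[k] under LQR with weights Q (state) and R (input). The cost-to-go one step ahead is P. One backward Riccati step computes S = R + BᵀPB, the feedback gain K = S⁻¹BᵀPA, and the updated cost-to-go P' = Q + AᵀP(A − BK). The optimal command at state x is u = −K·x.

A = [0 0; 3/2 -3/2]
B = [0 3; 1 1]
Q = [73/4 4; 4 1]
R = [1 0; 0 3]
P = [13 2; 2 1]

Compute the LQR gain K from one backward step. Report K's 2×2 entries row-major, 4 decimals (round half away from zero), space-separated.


BᵀP = [2.0000 1.0000; 41.0000 7.0000]
S = R + BᵀPB = [1 0; 0 3] + [1.0000 7.0000; 7.0000 130.0000] = [2.0000 7.0000; 7.0000 133.0000]
BᵀPA = [1.5000 -1.5000; 10.5000 -10.5000]
K = S⁻¹·BᵀPA = [0.5806 -0.5806; 0.0484 -0.0484]
A−BK = [-0.1452 0.1452; 0.8710 -0.8710]
AᵀP(A−BK) = [0.8710 -0.8710; -0.8710 0.8710]
P' = Q + AᵀP(A−BK) = [19.1210 3.1290; 3.1290 1.8710]
tr(P') = 20.9919

0.5806 -0.5806 0.0484 -0.0484


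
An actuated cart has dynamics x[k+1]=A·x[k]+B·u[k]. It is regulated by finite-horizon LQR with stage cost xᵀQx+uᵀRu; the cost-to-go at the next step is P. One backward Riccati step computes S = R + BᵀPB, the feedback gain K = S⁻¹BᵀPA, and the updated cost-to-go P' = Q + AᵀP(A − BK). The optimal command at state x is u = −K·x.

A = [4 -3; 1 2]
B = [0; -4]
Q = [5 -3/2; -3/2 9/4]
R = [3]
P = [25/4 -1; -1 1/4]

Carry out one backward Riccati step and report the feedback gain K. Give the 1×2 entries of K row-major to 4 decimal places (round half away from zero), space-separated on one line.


2.1429 -2.0000

BᵀP = [4.0000 -1.0000]
S = R + BᵀPB = [3] + [4.0000] = [7.0000]
BᵀPA = [15.0000 -14.0000]
K = S⁻¹·BᵀPA = [2.1429 -2.0000]
A−BK = [4.0000 -3.0000; 9.5714 -6.0000]
AᵀP(A−BK) = [60.1071 -49.5000; -49.5000 41.2500]
P' = Q + AᵀP(A−BK) = [65.1071 -51.0000; -51.0000 43.5000]
tr(P') = 108.6071


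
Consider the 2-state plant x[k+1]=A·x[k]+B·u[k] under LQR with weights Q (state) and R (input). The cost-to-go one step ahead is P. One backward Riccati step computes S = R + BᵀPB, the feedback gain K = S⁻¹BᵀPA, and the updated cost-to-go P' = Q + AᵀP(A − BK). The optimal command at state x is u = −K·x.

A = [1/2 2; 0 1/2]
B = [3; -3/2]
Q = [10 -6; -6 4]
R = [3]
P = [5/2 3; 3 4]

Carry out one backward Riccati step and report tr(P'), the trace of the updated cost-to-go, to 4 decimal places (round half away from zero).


BᵀP = [3.0000 3.0000]
S = R + BᵀPB = [3] + [4.5000] = [7.5000]
BᵀPA = [1.5000 7.5000]
K = S⁻¹·BᵀPA = [0.2000 1.0000]
A−BK = [-0.1000 -1.0000; 0.3000 2.0000]
AᵀP(A−BK) = [0.3250 1.7500; 1.7500 9.5000]
P' = Q + AᵀP(A−BK) = [10.3250 -4.2500; -4.2500 13.5000]
tr(P') = 23.8250

23.8250


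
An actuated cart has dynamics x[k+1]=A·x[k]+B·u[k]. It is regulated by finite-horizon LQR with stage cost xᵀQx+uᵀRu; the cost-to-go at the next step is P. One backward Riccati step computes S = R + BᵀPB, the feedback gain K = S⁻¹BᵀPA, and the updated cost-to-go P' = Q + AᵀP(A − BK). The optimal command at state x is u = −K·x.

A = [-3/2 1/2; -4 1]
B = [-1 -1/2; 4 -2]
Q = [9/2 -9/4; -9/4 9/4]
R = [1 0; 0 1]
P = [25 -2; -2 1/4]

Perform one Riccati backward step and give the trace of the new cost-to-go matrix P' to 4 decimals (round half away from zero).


10.1378

BᵀP = [-33.0000 3.0000; -8.5000 0.5000]
S = R + BᵀPB = [1 0; 0 1] + [45.0000 10.5000; 10.5000 3.2500] = [46.0000 10.5000; 10.5000 4.2500]
BᵀPA = [37.5000 -13.5000; 10.7500 -3.7500]
K = S⁻¹·BᵀPA = [0.5455 -0.2111; 1.1818 -0.3607]
A−BK = [-0.3636 0.1085; -3.8182 1.1232]
AᵀP(A−BK) = [3.0909 -0.9545; -0.9545 0.2969]
P' = Q + AᵀP(A−BK) = [7.5909 -3.2045; -3.2045 2.5469]
tr(P') = 10.1378


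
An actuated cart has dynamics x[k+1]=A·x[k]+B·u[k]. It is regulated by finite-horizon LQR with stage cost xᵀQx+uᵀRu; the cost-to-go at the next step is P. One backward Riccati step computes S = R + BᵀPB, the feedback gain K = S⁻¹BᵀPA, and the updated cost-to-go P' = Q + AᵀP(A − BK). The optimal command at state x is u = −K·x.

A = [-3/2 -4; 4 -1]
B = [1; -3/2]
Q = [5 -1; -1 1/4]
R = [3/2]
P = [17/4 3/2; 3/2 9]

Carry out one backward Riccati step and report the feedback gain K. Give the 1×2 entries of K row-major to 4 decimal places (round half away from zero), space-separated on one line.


BᵀP = [2.0000 -12.0000]
S = R + BᵀPB = [3/2] + [20.0000] = [21.5000]
BᵀPA = [-51.0000 4.0000]
K = S⁻¹·BᵀPA = [-2.3721 0.1860]
A−BK = [0.8721 -4.1860; 0.4419 -0.7209]
AᵀP(A−BK) = [14.5858 -22.7616; -22.7616 88.2558]
P' = Q + AᵀP(A−BK) = [19.5858 -23.7616; -23.7616 88.5058]
tr(P') = 108.0916

-2.3721 0.1860
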